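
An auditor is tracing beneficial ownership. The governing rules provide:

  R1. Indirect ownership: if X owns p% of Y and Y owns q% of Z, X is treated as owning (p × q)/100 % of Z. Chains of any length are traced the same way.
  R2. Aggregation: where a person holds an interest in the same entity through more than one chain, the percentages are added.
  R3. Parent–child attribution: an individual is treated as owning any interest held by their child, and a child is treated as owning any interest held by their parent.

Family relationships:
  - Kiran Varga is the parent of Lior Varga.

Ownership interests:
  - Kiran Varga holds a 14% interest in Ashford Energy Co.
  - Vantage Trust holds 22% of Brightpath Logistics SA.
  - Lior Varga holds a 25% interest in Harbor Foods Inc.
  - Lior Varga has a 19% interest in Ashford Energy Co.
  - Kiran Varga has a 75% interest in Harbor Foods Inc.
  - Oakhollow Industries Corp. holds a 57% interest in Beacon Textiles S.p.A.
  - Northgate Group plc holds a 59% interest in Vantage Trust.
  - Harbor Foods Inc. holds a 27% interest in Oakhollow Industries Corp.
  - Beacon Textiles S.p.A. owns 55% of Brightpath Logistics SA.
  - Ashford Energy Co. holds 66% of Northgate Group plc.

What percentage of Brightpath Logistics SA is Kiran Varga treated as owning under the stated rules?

By parent–child attribution (R3), Kiran Varga is treated as also owning Lior Varga's interest in Harbor Foods Inc, giving 75% + 25% = 100%.
By parent–child attribution (R3), Kiran Varga is treated as also owning Lior Varga's interest in Ashford Energy Co, giving 14% + 19% = 33%.
Chain via Harbor Foods Inc. → Oakhollow Industries Corp. → Beacon Textiles S.p.A. (R1): 100% × 27% × 57% × 55% = 8.4645% of Brightpath Logistics SA.
Chain via Ashford Energy Co. → Northgate Group plc → Vantage Trust (R1): 33% × 66% × 59% × 22% = 2.827044% of Brightpath Logistics SA.
Aggregating (R2): 8.4645% + 2.827044% = 11.291544%.

11.291544%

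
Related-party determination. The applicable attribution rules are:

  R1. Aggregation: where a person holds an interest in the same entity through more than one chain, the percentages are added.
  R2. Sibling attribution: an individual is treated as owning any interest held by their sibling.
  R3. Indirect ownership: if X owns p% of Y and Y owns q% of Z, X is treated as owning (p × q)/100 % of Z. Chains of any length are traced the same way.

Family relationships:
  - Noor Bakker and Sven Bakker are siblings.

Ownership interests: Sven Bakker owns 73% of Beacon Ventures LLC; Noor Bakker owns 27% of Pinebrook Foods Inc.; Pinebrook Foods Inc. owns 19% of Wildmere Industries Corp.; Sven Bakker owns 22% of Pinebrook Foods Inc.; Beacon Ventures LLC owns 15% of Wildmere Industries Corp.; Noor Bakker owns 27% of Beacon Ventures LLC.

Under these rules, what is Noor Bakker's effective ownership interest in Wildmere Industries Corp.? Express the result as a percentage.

24.31%

By sibling attribution (R2), Noor Bakker is treated as also owning Sven Bakker's interest in Beacon Ventures LLC, giving 27% + 73% = 100%.
By sibling attribution (R2), Noor Bakker is treated as also owning Sven Bakker's interest in Pinebrook Foods Inc, giving 27% + 22% = 49%.
Chain via Beacon Ventures LLC (R3): 100% × 15% = 15% of Wildmere Industries Corp.
Chain via Pinebrook Foods Inc. (R3): 49% × 19% = 9.31% of Wildmere Industries Corp.
Aggregating (R1): 15% + 9.31% = 24.31%.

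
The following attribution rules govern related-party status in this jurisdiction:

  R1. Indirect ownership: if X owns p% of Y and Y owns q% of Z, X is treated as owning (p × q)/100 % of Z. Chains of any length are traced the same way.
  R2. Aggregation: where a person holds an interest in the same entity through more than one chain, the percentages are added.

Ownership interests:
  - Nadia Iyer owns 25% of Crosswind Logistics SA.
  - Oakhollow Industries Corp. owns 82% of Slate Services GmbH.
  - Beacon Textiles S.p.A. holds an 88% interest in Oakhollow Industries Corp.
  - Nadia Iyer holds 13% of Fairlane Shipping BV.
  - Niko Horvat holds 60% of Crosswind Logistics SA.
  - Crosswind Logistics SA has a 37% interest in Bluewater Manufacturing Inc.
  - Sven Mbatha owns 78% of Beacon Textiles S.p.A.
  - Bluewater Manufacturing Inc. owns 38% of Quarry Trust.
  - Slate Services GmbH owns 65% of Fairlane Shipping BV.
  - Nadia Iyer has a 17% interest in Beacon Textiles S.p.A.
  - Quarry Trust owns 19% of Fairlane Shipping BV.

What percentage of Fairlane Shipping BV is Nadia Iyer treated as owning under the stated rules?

21.64153%

Chain via Crosswind Logistics SA → Bluewater Manufacturing Inc. → Quarry Trust (R1): 25% × 37% × 38% × 19% = 0.66785% of Fairlane Shipping BV.
Chain via Beacon Textiles S.p.A. → Oakhollow Industries Corp. → Slate Services GmbH (R1): 17% × 88% × 82% × 65% = 7.97368% of Fairlane Shipping BV.
Direct interest in Fairlane Shipping BV: 13%.
Aggregating (R2): 0.66785% + 7.97368% + 13% = 21.64153%.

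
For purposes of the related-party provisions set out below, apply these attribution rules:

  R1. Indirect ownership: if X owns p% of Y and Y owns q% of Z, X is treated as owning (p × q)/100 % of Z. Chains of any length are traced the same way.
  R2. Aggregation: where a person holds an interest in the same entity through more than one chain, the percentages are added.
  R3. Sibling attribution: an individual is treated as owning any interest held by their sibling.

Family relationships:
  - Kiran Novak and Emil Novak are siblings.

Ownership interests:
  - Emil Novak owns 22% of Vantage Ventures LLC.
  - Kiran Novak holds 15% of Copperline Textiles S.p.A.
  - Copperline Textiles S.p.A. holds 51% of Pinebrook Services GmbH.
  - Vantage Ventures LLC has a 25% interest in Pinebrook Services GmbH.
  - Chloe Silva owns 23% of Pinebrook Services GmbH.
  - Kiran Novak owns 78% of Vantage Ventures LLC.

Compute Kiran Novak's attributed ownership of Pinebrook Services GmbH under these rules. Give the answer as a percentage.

By sibling attribution (R3), Kiran Novak is treated as also owning Emil Novak's interest in Vantage Ventures LLC, giving 78% + 22% = 100%.
Chain via Vantage Ventures LLC (R1): 100% × 25% = 25% of Pinebrook Services GmbH.
Chain via Copperline Textiles S.p.A. (R1): 15% × 51% = 7.65% of Pinebrook Services GmbH.
Aggregating (R2): 25% + 7.65% = 32.65%.

32.65%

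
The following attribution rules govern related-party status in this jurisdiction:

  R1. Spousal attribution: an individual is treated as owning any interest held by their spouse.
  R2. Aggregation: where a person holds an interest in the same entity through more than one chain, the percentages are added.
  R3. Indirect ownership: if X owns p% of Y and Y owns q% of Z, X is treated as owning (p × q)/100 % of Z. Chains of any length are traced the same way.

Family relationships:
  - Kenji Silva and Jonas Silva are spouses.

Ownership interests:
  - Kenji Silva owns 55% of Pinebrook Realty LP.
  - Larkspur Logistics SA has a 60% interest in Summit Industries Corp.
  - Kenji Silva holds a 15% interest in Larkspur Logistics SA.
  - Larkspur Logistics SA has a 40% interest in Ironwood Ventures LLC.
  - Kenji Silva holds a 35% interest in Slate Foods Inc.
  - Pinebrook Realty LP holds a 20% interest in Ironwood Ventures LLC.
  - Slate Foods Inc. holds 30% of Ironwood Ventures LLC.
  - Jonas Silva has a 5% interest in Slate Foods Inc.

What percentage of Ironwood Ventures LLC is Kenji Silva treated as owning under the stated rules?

29%

By spousal attribution (R1), Kenji Silva is treated as also owning Jonas Silva's interest in Slate Foods Inc, giving 35% + 5% = 40%.
Chain via Larkspur Logistics SA (R3): 15% × 40% = 6% of Ironwood Ventures LLC.
Chain via Pinebrook Realty LP (R3): 55% × 20% = 11% of Ironwood Ventures LLC.
Chain via Slate Foods Inc. (R3): 40% × 30% = 12% of Ironwood Ventures LLC.
Aggregating (R2): 6% + 11% + 12% = 29%.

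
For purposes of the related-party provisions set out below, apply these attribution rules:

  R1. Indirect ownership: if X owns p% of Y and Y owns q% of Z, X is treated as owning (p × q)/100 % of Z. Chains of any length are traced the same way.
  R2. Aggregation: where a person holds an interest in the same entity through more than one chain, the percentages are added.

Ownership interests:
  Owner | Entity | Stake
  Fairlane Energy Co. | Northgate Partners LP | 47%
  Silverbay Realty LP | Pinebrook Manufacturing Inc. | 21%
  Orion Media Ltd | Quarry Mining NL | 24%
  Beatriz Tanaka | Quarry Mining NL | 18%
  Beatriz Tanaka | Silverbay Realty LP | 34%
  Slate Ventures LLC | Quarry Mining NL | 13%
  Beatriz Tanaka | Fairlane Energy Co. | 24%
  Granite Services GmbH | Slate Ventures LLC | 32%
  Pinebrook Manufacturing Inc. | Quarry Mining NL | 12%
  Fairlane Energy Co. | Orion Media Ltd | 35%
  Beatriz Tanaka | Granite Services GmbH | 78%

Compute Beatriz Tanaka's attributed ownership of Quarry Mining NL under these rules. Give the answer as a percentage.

24.1176%

Chain via Granite Services GmbH → Slate Ventures LLC (R1): 78% × 32% × 13% = 3.2448% of Quarry Mining NL.
Chain via Fairlane Energy Co. → Orion Media Ltd (R1): 24% × 35% × 24% = 2.016% of Quarry Mining NL.
Chain via Silverbay Realty LP → Pinebrook Manufacturing Inc. (R1): 34% × 21% × 12% = 0.8568% of Quarry Mining NL.
Direct interest in Quarry Mining NL: 18%.
Aggregating (R2): 3.2448% + 2.016% + 0.8568% + 18% = 24.1176%.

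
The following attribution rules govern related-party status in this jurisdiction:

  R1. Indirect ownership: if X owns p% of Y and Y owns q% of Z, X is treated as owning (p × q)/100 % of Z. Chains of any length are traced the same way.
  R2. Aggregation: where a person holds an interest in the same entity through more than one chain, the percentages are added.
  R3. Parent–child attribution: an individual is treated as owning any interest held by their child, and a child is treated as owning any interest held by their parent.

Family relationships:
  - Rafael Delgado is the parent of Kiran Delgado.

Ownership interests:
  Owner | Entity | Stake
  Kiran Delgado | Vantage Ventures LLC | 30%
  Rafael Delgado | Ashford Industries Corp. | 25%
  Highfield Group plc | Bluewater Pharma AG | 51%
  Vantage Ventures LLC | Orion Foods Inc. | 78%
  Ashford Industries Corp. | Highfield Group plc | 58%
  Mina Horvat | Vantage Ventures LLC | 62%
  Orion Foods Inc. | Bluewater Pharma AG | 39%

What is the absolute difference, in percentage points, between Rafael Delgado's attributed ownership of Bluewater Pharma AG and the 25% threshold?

8.479

By parent–child attribution (R3), Rafael Delgado is treated as owning Kiran Delgado's 30% interest in Vantage Ventures LLC.
Chain via Ashford Industries Corp. → Highfield Group plc (R1): 25% × 58% × 51% = 7.395% of Bluewater Pharma AG.
Chain via Vantage Ventures LLC → Orion Foods Inc. (R1): 30% × 78% × 39% = 9.126% of Bluewater Pharma AG.
Aggregating (R2): 7.395% + 9.126% = 16.521%.
16.521% falls short of the 25% threshold by 8.479 percentage points.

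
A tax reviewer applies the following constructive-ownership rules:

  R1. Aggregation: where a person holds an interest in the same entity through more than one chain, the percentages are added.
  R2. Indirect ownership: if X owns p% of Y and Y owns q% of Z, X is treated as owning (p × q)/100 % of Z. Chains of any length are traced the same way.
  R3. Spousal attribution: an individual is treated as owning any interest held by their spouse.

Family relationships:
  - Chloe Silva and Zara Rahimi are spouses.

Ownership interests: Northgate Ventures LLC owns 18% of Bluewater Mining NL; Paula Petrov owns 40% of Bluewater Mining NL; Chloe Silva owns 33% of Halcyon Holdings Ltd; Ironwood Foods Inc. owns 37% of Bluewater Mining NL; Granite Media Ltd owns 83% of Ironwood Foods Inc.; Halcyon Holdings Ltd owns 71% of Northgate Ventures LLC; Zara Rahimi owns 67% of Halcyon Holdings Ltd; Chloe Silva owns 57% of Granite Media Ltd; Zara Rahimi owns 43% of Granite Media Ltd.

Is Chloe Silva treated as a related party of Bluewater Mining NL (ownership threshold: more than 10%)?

Yes

By spousal attribution (R3), Chloe Silva is treated as also owning Zara Rahimi's interest in Halcyon Holdings Ltd, giving 33% + 67% = 100%.
By spousal attribution (R3), Chloe Silva is treated as also owning Zara Rahimi's interest in Granite Media Ltd, giving 57% + 43% = 100%.
Chain via Halcyon Holdings Ltd → Northgate Ventures LLC (R2): 100% × 71% × 18% = 12.78% of Bluewater Mining NL.
Chain via Granite Media Ltd → Ironwood Foods Inc. (R2): 100% × 83% × 37% = 30.71% of Bluewater Mining NL.
Aggregating (R1): 12.78% + 30.71% = 43.49%.
43.49% exceeds the 10% threshold, so Chloe is a related party to Bluewater Mining NL.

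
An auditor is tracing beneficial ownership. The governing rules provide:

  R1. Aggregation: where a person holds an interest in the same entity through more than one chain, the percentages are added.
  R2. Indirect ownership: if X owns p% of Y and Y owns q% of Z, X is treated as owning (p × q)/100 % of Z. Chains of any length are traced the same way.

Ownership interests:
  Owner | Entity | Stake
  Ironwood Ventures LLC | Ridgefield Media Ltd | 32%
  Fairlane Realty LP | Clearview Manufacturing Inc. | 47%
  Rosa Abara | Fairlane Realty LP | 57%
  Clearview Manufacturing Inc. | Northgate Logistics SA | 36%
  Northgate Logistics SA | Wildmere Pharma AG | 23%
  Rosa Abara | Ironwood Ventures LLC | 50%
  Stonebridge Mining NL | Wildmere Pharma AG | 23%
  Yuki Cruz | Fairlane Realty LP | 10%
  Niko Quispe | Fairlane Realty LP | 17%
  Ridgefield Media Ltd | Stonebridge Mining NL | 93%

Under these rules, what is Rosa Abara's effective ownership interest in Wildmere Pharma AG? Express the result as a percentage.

Chain via Ironwood Ventures LLC → Ridgefield Media Ltd → Stonebridge Mining NL (R2): 50% × 32% × 93% × 23% = 3.4224% of Wildmere Pharma AG.
Chain via Fairlane Realty LP → Clearview Manufacturing Inc. → Northgate Logistics SA (R2): 57% × 47% × 36% × 23% = 2.218212% of Wildmere Pharma AG.
Aggregating (R1): 3.4224% + 2.218212% = 5.640612%.

5.640612%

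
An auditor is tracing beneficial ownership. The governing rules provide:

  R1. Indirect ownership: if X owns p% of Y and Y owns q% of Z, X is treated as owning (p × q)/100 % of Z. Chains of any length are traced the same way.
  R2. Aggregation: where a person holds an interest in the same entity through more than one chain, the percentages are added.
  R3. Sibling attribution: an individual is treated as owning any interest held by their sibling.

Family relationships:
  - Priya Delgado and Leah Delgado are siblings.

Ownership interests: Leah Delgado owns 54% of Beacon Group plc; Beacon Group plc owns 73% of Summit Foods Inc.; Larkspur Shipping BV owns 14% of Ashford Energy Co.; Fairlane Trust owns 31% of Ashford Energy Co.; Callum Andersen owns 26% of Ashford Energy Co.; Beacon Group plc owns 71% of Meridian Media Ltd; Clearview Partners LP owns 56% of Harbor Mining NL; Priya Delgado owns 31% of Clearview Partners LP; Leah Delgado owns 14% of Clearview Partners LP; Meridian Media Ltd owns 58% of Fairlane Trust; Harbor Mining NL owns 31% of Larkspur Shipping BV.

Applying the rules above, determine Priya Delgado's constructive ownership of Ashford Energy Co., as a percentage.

By sibling attribution (R3), Priya Delgado is treated as also owning Leah Delgado's interest in Clearview Partners LP, giving 31% + 14% = 45%.
By sibling attribution (R3), Priya Delgado is treated as owning Leah Delgado's 54% interest in Beacon Group plc.
Chain via Clearview Partners LP → Harbor Mining NL → Larkspur Shipping BV (R1): 45% × 56% × 31% × 14% = 1.09368% of Ashford Energy Co.
Chain via Beacon Group plc → Meridian Media Ltd → Fairlane Trust (R1): 54% × 71% × 58% × 31% = 6.893532% of Ashford Energy Co.
Aggregating (R2): 1.09368% + 6.893532% = 7.987212%.

7.987212%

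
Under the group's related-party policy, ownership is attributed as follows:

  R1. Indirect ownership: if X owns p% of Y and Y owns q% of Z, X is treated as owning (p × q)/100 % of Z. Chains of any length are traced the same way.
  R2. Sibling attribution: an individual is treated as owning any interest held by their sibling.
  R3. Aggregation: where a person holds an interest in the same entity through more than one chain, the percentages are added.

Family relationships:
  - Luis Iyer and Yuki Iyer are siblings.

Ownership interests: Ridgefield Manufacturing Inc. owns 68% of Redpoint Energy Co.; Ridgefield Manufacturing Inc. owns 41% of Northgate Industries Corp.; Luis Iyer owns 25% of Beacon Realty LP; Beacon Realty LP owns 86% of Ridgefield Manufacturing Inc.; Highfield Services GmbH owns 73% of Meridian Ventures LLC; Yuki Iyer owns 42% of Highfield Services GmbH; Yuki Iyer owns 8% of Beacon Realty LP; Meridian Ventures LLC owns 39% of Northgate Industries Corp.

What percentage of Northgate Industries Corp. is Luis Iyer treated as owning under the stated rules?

23.5932%

By sibling attribution (R2), Luis Iyer is treated as also owning Yuki Iyer's interest in Beacon Realty LP, giving 25% + 8% = 33%.
By sibling attribution (R2), Luis Iyer is treated as owning Yuki Iyer's 42% interest in Highfield Services GmbH.
Chain via Beacon Realty LP → Ridgefield Manufacturing Inc. (R1): 33% × 86% × 41% = 11.6358% of Northgate Industries Corp.
Chain via Highfield Services GmbH → Meridian Ventures LLC (R1): 42% × 73% × 39% = 11.9574% of Northgate Industries Corp.
Aggregating (R3): 11.6358% + 11.9574% = 23.5932%.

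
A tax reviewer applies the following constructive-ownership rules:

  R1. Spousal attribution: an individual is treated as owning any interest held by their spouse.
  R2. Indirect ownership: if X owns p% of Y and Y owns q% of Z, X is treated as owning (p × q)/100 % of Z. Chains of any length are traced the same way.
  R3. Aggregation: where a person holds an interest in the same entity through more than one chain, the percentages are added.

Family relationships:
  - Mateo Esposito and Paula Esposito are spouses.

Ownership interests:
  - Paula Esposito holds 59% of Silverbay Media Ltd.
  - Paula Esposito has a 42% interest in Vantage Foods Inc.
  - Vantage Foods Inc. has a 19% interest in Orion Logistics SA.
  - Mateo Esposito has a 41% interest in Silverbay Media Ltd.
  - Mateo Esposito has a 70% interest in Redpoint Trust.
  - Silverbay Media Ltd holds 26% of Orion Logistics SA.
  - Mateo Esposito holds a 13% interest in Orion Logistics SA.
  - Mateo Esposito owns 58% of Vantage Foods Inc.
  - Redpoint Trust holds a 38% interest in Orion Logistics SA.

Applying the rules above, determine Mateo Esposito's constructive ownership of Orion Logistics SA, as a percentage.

84.6%

By spousal attribution (R1), Mateo Esposito is treated as also owning Paula Esposito's interest in Silverbay Media Ltd, giving 41% + 59% = 100%.
By spousal attribution (R1), Mateo Esposito is treated as also owning Paula Esposito's interest in Vantage Foods Inc, giving 58% + 42% = 100%.
Chain via Silverbay Media Ltd (R2): 100% × 26% = 26% of Orion Logistics SA.
Chain via Redpoint Trust (R2): 70% × 38% = 26.6% of Orion Logistics SA.
Chain via Vantage Foods Inc. (R2): 100% × 19% = 19% of Orion Logistics SA.
Direct interest in Orion Logistics SA: 13%.
Aggregating (R3): 26% + 26.6% + 19% + 13% = 84.6%.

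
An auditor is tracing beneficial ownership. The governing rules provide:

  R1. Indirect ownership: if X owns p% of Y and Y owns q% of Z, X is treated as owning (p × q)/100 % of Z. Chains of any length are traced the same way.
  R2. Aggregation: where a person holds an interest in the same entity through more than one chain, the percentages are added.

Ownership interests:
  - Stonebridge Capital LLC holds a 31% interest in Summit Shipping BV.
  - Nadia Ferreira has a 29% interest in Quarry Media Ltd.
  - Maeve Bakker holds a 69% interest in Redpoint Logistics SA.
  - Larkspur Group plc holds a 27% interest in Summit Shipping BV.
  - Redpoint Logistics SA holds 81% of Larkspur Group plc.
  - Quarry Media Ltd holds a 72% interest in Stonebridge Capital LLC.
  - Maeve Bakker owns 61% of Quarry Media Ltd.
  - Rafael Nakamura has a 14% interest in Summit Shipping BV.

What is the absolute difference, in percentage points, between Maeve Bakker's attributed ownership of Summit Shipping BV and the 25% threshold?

Chain via Quarry Media Ltd → Stonebridge Capital LLC (R1): 61% × 72% × 31% = 13.6152% of Summit Shipping BV.
Chain via Redpoint Logistics SA → Larkspur Group plc (R1): 69% × 81% × 27% = 15.0903% of Summit Shipping BV.
Aggregating (R2): 13.6152% + 15.0903% = 28.7055%.
28.7055% exceeds the 25% threshold by 3.7055 percentage points.

3.7055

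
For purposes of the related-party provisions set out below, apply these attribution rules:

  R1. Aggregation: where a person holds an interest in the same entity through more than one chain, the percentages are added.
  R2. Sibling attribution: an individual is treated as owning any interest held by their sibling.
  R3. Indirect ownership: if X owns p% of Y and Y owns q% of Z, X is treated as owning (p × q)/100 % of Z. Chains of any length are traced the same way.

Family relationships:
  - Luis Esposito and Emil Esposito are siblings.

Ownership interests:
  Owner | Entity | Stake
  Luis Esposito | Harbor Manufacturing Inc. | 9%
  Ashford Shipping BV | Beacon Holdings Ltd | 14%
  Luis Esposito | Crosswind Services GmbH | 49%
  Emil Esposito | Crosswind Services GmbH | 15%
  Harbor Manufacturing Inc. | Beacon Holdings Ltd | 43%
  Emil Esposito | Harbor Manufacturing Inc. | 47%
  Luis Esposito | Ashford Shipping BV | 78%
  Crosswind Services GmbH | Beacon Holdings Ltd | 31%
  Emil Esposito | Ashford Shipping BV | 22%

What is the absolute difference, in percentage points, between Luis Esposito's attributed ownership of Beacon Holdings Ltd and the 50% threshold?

By sibling attribution (R2), Luis Esposito is treated as also owning Emil Esposito's interest in Crosswind Services GmbH, giving 49% + 15% = 64%.
By sibling attribution (R2), Luis Esposito is treated as also owning Emil Esposito's interest in Ashford Shipping BV, giving 78% + 22% = 100%.
By sibling attribution (R2), Luis Esposito is treated as also owning Emil Esposito's interest in Harbor Manufacturing Inc, giving 9% + 47% = 56%.
Chain via Crosswind Services GmbH (R3): 64% × 31% = 19.84% of Beacon Holdings Ltd.
Chain via Ashford Shipping BV (R3): 100% × 14% = 14% of Beacon Holdings Ltd.
Chain via Harbor Manufacturing Inc. (R3): 56% × 43% = 24.08% of Beacon Holdings Ltd.
Aggregating (R1): 19.84% + 14% + 24.08% = 57.92%.
57.92% exceeds the 50% threshold by 7.92 percentage points.

7.92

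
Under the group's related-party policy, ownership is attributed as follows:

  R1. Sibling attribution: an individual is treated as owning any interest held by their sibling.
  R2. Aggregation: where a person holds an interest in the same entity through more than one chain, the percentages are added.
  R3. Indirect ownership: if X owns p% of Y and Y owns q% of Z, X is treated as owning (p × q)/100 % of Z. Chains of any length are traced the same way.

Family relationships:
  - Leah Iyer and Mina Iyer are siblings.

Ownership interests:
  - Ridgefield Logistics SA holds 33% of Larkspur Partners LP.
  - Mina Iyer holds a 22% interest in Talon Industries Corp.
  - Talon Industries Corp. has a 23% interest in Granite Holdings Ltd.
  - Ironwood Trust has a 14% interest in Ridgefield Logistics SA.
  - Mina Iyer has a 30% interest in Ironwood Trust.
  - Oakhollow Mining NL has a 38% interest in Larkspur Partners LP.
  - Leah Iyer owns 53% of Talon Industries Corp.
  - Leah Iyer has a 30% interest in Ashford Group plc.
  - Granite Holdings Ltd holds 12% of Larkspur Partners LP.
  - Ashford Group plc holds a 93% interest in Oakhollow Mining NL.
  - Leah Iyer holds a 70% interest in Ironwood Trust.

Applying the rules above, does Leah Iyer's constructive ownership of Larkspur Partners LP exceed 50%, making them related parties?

No

By sibling attribution (R1), Leah Iyer is treated as also owning Mina Iyer's interest in Talon Industries Corp, giving 53% + 22% = 75%.
By sibling attribution (R1), Leah Iyer is treated as also owning Mina Iyer's interest in Ironwood Trust, giving 70% + 30% = 100%.
Chain via Talon Industries Corp. → Granite Holdings Ltd (R3): 75% × 23% × 12% = 2.07% of Larkspur Partners LP.
Chain via Ironwood Trust → Ridgefield Logistics SA (R3): 100% × 14% × 33% = 4.62% of Larkspur Partners LP.
Chain via Ashford Group plc → Oakhollow Mining NL (R3): 30% × 93% × 38% = 10.602% of Larkspur Partners LP.
Aggregating (R2): 2.07% + 4.62% + 10.602% = 17.292%.
17.292% does not exceed the 50% threshold, so Leah is not a related party to Larkspur Partners LP.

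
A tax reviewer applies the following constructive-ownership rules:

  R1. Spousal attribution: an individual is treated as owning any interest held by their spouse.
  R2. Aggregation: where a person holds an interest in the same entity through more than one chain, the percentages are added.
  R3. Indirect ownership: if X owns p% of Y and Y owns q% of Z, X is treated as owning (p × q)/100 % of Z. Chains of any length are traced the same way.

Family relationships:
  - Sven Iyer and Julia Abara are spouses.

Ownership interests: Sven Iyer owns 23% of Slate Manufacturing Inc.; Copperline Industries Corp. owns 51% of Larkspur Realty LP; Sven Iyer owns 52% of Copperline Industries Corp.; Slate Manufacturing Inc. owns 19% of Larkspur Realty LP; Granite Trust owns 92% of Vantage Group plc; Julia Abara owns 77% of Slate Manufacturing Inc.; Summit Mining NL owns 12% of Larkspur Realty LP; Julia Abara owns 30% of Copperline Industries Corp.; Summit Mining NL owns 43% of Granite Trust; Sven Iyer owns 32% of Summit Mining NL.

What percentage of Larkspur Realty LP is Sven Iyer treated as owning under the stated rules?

64.66%

By spousal attribution (R1), Sven Iyer is treated as also owning Julia Abara's interest in Copperline Industries Corp, giving 52% + 30% = 82%.
By spousal attribution (R1), Sven Iyer is treated as also owning Julia Abara's interest in Slate Manufacturing Inc, giving 23% + 77% = 100%.
Chain via Summit Mining NL (R3): 32% × 12% = 3.84% of Larkspur Realty LP.
Chain via Copperline Industries Corp. (R3): 82% × 51% = 41.82% of Larkspur Realty LP.
Chain via Slate Manufacturing Inc. (R3): 100% × 19% = 19% of Larkspur Realty LP.
Aggregating (R2): 3.84% + 41.82% + 19% = 64.66%.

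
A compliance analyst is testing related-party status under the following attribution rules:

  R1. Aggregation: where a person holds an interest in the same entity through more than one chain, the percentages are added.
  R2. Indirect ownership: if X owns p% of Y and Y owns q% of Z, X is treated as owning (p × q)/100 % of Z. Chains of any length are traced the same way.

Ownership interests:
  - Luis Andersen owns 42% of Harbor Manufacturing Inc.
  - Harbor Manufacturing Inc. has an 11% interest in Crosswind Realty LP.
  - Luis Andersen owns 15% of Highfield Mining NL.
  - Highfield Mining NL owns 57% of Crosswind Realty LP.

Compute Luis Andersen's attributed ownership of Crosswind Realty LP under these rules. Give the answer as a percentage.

Chain via Harbor Manufacturing Inc. (R2): 42% × 11% = 4.62% of Crosswind Realty LP.
Chain via Highfield Mining NL (R2): 15% × 57% = 8.55% of Crosswind Realty LP.
Aggregating (R1): 4.62% + 8.55% = 13.17%.

13.17%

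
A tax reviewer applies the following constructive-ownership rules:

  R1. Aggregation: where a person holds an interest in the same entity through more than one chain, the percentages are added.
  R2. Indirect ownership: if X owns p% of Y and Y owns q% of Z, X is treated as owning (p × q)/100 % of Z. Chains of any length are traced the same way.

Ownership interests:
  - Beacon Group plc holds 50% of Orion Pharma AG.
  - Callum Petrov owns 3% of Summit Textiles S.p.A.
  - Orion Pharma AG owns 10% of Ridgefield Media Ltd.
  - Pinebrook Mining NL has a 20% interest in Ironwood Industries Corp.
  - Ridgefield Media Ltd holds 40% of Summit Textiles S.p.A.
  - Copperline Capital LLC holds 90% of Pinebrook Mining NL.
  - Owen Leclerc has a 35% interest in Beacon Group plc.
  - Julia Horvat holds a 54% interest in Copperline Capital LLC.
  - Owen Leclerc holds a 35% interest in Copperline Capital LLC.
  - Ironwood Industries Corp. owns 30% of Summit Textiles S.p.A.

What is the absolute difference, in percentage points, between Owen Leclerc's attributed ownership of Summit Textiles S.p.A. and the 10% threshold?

Chain via Copperline Capital LLC → Pinebrook Mining NL → Ironwood Industries Corp. (R2): 35% × 90% × 20% × 30% = 1.89% of Summit Textiles S.p.A.
Chain via Beacon Group plc → Orion Pharma AG → Ridgefield Media Ltd (R2): 35% × 50% × 10% × 40% = 0.7% of Summit Textiles S.p.A.
Aggregating (R1): 1.89% + 0.7% = 2.59%.
2.59% falls short of the 10% threshold by 7.41 percentage points.

7.41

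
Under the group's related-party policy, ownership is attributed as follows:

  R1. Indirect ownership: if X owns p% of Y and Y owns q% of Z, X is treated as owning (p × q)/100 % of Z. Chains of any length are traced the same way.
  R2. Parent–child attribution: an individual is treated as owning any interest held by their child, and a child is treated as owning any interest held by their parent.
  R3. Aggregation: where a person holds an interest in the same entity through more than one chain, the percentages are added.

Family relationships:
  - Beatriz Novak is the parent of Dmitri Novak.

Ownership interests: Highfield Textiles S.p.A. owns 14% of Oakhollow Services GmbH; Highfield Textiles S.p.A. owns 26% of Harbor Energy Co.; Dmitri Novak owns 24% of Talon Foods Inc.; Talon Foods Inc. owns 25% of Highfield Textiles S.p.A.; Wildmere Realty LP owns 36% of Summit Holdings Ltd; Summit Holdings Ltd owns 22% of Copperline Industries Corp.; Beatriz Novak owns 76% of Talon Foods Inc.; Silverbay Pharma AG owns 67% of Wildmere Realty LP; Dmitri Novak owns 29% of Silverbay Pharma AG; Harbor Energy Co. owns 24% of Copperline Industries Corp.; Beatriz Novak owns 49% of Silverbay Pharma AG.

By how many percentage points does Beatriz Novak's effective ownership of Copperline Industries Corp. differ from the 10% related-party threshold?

By parent–child attribution (R2), Beatriz Novak is treated as also owning Dmitri Novak's interest in Silverbay Pharma AG, giving 49% + 29% = 78%.
By parent–child attribution (R2), Beatriz Novak is treated as also owning Dmitri Novak's interest in Talon Foods Inc, giving 76% + 24% = 100%.
Chain via Silverbay Pharma AG → Wildmere Realty LP → Summit Holdings Ltd (R1): 78% × 67% × 36% × 22% = 4.138992% of Copperline Industries Corp.
Chain via Talon Foods Inc. → Highfield Textiles S.p.A. → Harbor Energy Co. (R1): 100% × 25% × 26% × 24% = 1.56% of Copperline Industries Corp.
Aggregating (R3): 4.138992% + 1.56% = 5.698992%.
5.698992% falls short of the 10% threshold by 4.301008 percentage points.

4.301008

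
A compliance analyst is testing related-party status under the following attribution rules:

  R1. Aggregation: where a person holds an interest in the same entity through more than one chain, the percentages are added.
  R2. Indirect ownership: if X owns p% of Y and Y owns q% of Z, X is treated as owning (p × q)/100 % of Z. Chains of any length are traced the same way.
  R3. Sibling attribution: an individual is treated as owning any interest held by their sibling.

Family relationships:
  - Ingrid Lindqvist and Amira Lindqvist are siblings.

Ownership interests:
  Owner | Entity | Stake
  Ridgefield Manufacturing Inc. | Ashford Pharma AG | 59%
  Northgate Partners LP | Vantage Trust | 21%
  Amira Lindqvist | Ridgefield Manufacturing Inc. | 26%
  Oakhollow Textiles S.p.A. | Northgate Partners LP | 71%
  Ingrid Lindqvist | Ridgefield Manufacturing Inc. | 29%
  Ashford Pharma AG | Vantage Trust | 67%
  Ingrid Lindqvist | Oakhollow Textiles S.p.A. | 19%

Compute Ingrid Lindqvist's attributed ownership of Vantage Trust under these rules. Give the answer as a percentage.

24.5744%

By sibling attribution (R3), Ingrid Lindqvist is treated as also owning Amira Lindqvist's interest in Ridgefield Manufacturing Inc, giving 29% + 26% = 55%.
Chain via Ridgefield Manufacturing Inc. → Ashford Pharma AG (R2): 55% × 59% × 67% = 21.7415% of Vantage Trust.
Chain via Oakhollow Textiles S.p.A. → Northgate Partners LP (R2): 19% × 71% × 21% = 2.8329% of Vantage Trust.
Aggregating (R1): 21.7415% + 2.8329% = 24.5744%.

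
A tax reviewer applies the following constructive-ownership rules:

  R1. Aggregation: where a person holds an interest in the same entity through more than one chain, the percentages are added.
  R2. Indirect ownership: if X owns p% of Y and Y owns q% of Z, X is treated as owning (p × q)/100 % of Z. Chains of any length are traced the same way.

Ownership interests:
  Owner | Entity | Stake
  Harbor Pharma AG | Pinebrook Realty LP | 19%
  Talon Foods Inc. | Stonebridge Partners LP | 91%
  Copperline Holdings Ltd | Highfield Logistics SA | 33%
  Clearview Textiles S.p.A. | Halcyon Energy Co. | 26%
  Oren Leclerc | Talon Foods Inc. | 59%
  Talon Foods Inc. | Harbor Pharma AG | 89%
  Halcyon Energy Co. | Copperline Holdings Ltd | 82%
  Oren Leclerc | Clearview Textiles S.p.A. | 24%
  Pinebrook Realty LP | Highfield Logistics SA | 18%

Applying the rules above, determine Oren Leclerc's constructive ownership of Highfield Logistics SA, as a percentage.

3.484386%

Chain via Clearview Textiles S.p.A. → Halcyon Energy Co. → Copperline Holdings Ltd (R2): 24% × 26% × 82% × 33% = 1.688544% of Highfield Logistics SA.
Chain via Talon Foods Inc. → Harbor Pharma AG → Pinebrook Realty LP (R2): 59% × 89% × 19% × 18% = 1.795842% of Highfield Logistics SA.
Aggregating (R1): 1.688544% + 1.795842% = 3.484386%.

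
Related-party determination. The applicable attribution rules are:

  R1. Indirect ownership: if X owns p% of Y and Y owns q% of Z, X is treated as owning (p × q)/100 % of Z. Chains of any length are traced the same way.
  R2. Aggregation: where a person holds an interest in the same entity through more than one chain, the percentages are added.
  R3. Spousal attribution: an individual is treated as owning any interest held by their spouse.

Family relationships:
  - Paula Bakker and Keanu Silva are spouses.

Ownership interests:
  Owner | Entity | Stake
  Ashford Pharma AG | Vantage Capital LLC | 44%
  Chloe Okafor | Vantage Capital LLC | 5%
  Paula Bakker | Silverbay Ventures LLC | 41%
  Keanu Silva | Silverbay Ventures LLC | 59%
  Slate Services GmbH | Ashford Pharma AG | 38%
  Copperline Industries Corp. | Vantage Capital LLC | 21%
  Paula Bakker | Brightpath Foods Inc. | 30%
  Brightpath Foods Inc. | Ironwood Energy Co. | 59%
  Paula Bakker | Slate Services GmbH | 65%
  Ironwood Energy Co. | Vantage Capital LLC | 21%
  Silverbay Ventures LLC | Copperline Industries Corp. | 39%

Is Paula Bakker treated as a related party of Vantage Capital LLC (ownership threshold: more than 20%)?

By spousal attribution (R3), Paula Bakker is treated as also owning Keanu Silva's interest in Silverbay Ventures LLC, giving 41% + 59% = 100%.
Chain via Silverbay Ventures LLC → Copperline Industries Corp. (R1): 100% × 39% × 21% = 8.19% of Vantage Capital LLC.
Chain via Brightpath Foods Inc. → Ironwood Energy Co. (R1): 30% × 59% × 21% = 3.717% of Vantage Capital LLC.
Chain via Slate Services GmbH → Ashford Pharma AG (R1): 65% × 38% × 44% = 10.868% of Vantage Capital LLC.
Aggregating (R2): 8.19% + 3.717% + 10.868% = 22.775%.
22.775% exceeds the 20% threshold, so Paula is a related party to Vantage Capital LLC.

Yes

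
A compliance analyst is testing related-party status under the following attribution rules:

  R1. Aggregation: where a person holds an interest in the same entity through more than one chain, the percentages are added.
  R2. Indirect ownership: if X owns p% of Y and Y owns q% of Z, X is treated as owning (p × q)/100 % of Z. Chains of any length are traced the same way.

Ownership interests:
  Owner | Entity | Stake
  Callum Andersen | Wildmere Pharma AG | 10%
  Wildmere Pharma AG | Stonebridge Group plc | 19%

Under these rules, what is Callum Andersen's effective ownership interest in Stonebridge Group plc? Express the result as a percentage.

1.9%

Chain via Wildmere Pharma AG (R2): 10% × 19% = 1.9% of Stonebridge Group plc.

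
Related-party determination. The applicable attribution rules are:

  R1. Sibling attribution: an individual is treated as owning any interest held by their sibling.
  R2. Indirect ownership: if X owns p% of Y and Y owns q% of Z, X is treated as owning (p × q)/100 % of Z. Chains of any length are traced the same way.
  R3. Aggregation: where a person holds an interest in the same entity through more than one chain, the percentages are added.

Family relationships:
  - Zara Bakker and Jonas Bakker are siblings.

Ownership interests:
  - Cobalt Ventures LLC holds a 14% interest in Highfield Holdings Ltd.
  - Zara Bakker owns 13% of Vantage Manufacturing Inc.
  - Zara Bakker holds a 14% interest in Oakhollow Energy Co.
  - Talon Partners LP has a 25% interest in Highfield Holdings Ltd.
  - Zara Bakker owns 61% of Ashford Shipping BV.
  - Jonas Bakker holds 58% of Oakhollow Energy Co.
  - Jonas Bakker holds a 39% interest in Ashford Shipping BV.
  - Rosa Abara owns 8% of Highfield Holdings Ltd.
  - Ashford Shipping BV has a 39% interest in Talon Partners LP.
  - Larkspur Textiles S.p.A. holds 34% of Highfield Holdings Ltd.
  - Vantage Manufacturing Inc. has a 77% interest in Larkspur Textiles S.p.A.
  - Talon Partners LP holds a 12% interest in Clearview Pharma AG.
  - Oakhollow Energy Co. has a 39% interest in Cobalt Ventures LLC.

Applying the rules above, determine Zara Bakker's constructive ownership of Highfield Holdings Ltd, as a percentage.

By sibling attribution (R1), Zara Bakker is treated as also owning Jonas Bakker's interest in Ashford Shipping BV, giving 61% + 39% = 100%.
By sibling attribution (R1), Zara Bakker is treated as also owning Jonas Bakker's interest in Oakhollow Energy Co, giving 14% + 58% = 72%.
Chain via Ashford Shipping BV → Talon Partners LP (R2): 100% × 39% × 25% = 9.75% of Highfield Holdings Ltd.
Chain via Oakhollow Energy Co. → Cobalt Ventures LLC (R2): 72% × 39% × 14% = 3.9312% of Highfield Holdings Ltd.
Chain via Vantage Manufacturing Inc. → Larkspur Textiles S.p.A. (R2): 13% × 77% × 34% = 3.4034% of Highfield Holdings Ltd.
Aggregating (R3): 9.75% + 3.9312% + 3.4034% = 17.0846%.

17.0846%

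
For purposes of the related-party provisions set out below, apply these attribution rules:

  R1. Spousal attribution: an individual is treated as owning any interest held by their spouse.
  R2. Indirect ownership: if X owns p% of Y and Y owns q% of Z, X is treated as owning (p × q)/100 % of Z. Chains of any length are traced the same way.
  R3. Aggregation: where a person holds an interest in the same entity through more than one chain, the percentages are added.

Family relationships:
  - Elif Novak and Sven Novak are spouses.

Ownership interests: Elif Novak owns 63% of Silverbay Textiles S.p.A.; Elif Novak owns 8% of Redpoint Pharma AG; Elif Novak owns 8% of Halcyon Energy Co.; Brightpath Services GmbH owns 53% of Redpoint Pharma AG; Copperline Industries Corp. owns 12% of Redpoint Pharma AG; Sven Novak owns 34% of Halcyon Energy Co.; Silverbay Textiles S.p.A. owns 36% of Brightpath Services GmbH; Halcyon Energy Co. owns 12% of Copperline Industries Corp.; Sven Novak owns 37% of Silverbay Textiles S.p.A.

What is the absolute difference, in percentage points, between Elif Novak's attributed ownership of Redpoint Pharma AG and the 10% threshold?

17.6848

By spousal attribution (R1), Elif Novak is treated as also owning Sven Novak's interest in Halcyon Energy Co, giving 8% + 34% = 42%.
By spousal attribution (R1), Elif Novak is treated as also owning Sven Novak's interest in Silverbay Textiles S.p.A, giving 63% + 37% = 100%.
Chain via Halcyon Energy Co. → Copperline Industries Corp. (R2): 42% × 12% × 12% = 0.6048% of Redpoint Pharma AG.
Chain via Silverbay Textiles S.p.A. → Brightpath Services GmbH (R2): 100% × 36% × 53% = 19.08% of Redpoint Pharma AG.
Direct interest in Redpoint Pharma AG: 8%.
Aggregating (R3): 0.6048% + 19.08% + 8% = 27.6848%.
27.6848% exceeds the 10% threshold by 17.6848 percentage points.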